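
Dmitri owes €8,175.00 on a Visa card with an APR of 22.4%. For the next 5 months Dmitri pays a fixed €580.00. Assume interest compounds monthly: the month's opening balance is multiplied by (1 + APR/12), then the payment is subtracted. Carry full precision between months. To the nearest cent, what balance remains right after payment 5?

Monthly rate r = 22.4%/12 = 1.86667% = 0.0186667.
Each month: B ← B·(1+r) − €580.00.
Month 1: interest €152.60; balance after payment €7,747.60.
Month 2: interest €144.62; balance after payment €7,312.22.
Month 3: interest €136.49; balance after payment €6,868.72.
Month 4: interest €128.22; balance after payment €6,416.93.
Month 5: interest €119.78; balance after payment €5,956.72.

€5,956.72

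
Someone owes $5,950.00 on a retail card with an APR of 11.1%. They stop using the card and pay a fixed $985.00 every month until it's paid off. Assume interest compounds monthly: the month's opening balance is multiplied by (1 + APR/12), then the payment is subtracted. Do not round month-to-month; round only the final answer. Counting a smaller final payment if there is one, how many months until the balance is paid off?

Monthly rate r = 11.1%/12 = 0.925% = 0.00925.
Recurrence: B ← B·(1+r) − $985.00.
Month 1: interest $55.04; balance after payment $5,020.04.
Month 2: interest $46.44; balance after payment $4,081.47.
Closed form: n = −ln(1 − rB₀/P)/ln(1+r) = −ln(0.94412)/ln(1.00925) ≈ 6.245, so the balance reaches zero during payment 7.

7 months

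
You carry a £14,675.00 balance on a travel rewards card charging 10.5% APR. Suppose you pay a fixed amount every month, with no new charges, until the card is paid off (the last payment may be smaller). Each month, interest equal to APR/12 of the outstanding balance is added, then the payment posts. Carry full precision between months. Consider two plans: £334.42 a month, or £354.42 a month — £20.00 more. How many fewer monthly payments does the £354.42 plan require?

Monthly rate r = 10.5%/12 = 0.875% = 0.00875.
At £334.42/mo: n = ⌈−ln(1 − rB₀/P)/ln(1+r)⌉ = 56 payments (last £203.72); total interest = total paid − £14,675.00 = £3,921.82.
At £354.42/mo: 52 payments (last £227.27); total interest £3,627.69.
Payments saved = 56 − 52 = 4.

4 fewer payments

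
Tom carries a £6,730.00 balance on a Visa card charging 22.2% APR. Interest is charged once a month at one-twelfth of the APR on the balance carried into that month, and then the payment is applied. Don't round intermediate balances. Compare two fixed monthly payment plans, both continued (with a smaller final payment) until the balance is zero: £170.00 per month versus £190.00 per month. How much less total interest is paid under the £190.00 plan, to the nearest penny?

£1,185.60

Monthly rate r = 22.2%/12 = 1.85% = 0.0185.
At £170.00/mo: n = ⌈−ln(1 − rB₀/P)/ln(1+r)⌉ = 72 payments (last £154.98); total interest = total paid − £6,730.00 = £5,494.98.
At £190.00/mo: 59 payments (last £19.38); total interest £4,309.38.
Interest saved = £5,494.98 − £4,309.38 = £1,185.60.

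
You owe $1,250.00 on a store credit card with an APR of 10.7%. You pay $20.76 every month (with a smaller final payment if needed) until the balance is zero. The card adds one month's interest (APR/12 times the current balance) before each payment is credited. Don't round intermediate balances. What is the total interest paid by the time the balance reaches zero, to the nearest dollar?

$550

Monthly rate r = 10.7%/12 = 0.891667% = 0.00891667.
Payoff takes n = ⌈−ln(1 − rB₀/P)/ln(1+r)⌉ = ⌈86.716⌉ = 87 payments; the last is $14.88.
Total paid = 86·$20.76 + $14.88 = $1,800.24.
Total interest = total paid − principal = $1,800.24 − $1,250.00 = $550.24.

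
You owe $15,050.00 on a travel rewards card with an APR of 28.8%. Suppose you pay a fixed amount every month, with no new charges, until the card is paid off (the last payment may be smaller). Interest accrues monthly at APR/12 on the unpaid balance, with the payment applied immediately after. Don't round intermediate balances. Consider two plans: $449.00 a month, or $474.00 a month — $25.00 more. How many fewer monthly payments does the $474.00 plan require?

8 fewer payments

Monthly rate r = 28.8%/12 = 2.4% = 0.024.
At $449.00/mo: n = ⌈−ln(1 − rB₀/P)/ln(1+r)⌉ = 69 payments (last $365.02); total interest = total paid − $15,050.00 = $15,847.02.
At $474.00/mo: 61 payments (last $253.21); total interest $13,643.21.
Payments saved = 69 − 61 = 8.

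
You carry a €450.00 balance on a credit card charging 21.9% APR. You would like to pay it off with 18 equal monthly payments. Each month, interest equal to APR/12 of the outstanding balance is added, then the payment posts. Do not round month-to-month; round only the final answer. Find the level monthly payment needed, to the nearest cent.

€29.56

Monthly rate r = 21.9%/12 = 1.825% = 0.01825.
Level-payment amortization: P = B₀·r / (1 − (1+r)^(−n)) = 450.00·0.01825 / (1 − 1.01825^(−18)).
Denominator 1 − (1+r)^(−18) = 0.277861562.
P = 8.2125 / 0.277861562 ≈ 29.56.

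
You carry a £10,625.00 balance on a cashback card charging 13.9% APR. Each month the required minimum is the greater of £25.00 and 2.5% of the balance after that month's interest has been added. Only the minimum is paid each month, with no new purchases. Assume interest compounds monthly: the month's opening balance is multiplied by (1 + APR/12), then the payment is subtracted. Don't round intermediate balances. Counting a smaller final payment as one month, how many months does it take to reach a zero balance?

Monthly rate r = 13.9%/12 = 1.15833% = 0.0115833.
While 2.5% of the post-interest balance exceeds £25.00, each month B ← (B·(1+r))·(1 − 0.025), i.e. B shrinks by the factor (1+r)·0.975 = 0.98629.
This holds for months 1–173. Entering month 174 the balance is £975.92; 2.5% of the post-interest balance is now below £25.00, so the flat £25.00 minimum applies from here.
From month 174 a fixed £25.00 at rate r clears £975.92 in 53 more payments. Total: 173 + 53 = 226 months.

226 months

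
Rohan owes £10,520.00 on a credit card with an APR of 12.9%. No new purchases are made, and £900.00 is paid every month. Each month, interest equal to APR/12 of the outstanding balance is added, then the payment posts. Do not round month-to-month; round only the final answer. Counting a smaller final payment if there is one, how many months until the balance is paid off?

Monthly rate r = 12.9%/12 = 1.075% = 0.01075.
Recurrence: B ← B·(1+r) − £900.00.
Month 1: interest £113.09; balance after payment £9,733.09.
Month 2: interest £104.63; balance after payment £8,937.72.
Closed form: n = −ln(1 − rB₀/P)/ln(1+r) = −ln(0.87434)/ln(1.01075) ≈ 12.558, so the balance reaches zero during payment 13.

13 payments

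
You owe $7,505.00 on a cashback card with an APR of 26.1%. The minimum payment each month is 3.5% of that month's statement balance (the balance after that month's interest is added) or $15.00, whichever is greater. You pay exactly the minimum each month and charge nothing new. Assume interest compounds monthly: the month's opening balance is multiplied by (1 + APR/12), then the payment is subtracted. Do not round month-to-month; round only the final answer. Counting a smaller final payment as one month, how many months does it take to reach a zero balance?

248 months

Monthly rate r = 26.1%/12 = 2.175% = 0.02175.
While 3.5% of the post-interest balance exceeds $15.00, each month B ← (B·(1+r))·(1 − 0.035), i.e. B shrinks by the factor (1+r)·0.965 = 0.98599.
This holds for months 1–205. Entering month 206 the balance is $416.01; 3.5% of the post-interest balance is now below $15.00, so the flat $15.00 minimum applies from here.
From month 206 a fixed $15.00 at rate r clears $416.01 in 43 more payments. Total: 205 + 43 = 248 months.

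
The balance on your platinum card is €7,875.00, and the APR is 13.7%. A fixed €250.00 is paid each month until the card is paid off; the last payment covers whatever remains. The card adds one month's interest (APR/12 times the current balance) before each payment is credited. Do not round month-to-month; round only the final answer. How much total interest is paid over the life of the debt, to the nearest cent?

€1,940.77

Monthly rate r = 13.7%/12 = 1.14167% = 0.0114167.
Payoff takes n = ⌈−ln(1 − rB₀/P)/ln(1+r)⌉ = ⌈39.262⌉ = 40 payments; the last is €65.77.
Total paid = 39·€250.00 + €65.77 = €9,815.77.
Total interest = total paid − principal = €9,815.77 − €7,875.00 = €1,940.77.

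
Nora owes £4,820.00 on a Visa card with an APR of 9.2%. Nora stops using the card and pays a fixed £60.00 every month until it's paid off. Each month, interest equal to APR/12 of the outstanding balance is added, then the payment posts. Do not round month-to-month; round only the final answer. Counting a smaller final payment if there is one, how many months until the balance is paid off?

Monthly rate r = 9.2%/12 = 0.766667% = 0.00766667.
Recurrence: B ← B·(1+r) − £60.00.
Month 1: interest £36.95; balance after payment £4,796.95.
Month 2: interest £36.78; balance after payment £4,773.73.
Closed form: n = −ln(1 − rB₀/P)/ln(1+r) = −ln(0.38411)/ln(1.00767) ≈ 125.281, so the balance reaches zero during payment 126.

126 payments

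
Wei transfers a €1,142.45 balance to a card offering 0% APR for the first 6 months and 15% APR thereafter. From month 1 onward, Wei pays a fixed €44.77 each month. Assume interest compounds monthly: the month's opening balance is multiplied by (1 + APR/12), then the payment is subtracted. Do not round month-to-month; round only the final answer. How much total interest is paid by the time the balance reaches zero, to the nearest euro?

Promo months 1–6 at r₀ = 0%/12 = 0; months 7+ at r₁ = 15%/12 = 0.0125.
After month 6 (no interest yet): B = €1,142.45 − 6·€44.77 = €873.83.
Then at r₁ with €44.77/mo: n₂ = −ln(1 − r₁·B/P)/ln(1+r₁) ≈ 22.51 → 23 more payments.
Total paid = 28·€44.77 + €23.09 = €1,276.65; interest = €1,276.65 − €1,142.45 = €134.20.

€134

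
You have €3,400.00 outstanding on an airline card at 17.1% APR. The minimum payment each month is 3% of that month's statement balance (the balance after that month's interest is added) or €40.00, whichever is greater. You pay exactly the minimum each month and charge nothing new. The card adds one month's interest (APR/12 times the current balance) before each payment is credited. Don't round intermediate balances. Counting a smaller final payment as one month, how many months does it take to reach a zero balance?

Monthly rate r = 17.1%/12 = 1.425% = 0.01425.
While 3% of the post-interest balance exceeds €40.00, each month B ← (B·(1+r))·(1 − 0.03), i.e. B shrinks by the factor (1+r)·0.97 = 0.98382.
This holds for months 1–59. Entering month 60 the balance is €1,298.87; 3% of the post-interest balance is now below €40.00, so the flat €40.00 minimum applies from here.
From month 60 a fixed €40.00 at rate r clears €1,298.87 in 44 more payments. Total: 59 + 44 = 103 months.

103 months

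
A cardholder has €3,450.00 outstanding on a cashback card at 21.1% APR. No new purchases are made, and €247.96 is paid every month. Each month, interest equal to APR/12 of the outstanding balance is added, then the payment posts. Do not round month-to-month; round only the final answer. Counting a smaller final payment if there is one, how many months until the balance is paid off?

17 months

Monthly rate r = 21.1%/12 = 1.75833% = 0.0175833.
Recurrence: B ← B·(1+r) − €247.96.
Month 1: interest €60.66; balance after payment €3,262.70.
Month 2: interest €57.37; balance after payment €3,072.11.
Closed form: n = −ln(1 − rB₀/P)/ln(1+r) = −ln(0.75535)/ln(1.01758) ≈ 16.096, so the balance reaches zero during payment 17.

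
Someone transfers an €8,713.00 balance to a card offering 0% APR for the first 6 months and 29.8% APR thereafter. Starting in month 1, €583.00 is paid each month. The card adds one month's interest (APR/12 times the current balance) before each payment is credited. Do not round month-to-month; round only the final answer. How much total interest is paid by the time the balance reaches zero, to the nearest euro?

Promo months 1–6 at r₀ = 0%/12 = 0; months 7+ at r₁ = 29.8%/12 = 0.0248333.
After month 6 (no interest yet): B = €8,713.00 − 6·€583.00 = €5,215.00.
Then at r₁ with €583.00/mo: n₂ = −ln(1 − r₁·B/P)/ln(1+r₁) ≈ 10.24 → 11 more payments.
Total paid = 16·€583.00 + €141.65 = €9,469.65; interest = €9,469.65 − €8,713.00 = €756.65.

€757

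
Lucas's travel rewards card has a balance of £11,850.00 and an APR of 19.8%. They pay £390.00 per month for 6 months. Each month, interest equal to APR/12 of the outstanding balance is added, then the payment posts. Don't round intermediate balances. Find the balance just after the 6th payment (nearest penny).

£10,633.95

Monthly rate r = 19.8%/12 = 1.65% = 0.0165.
Each month: B ← B·(1+r) − £390.00.
Month 1: interest £195.53; balance after payment £11,655.52.
Month 2: interest £192.32; balance after payment £11,457.84.
Month 3: interest £189.05; balance after payment £11,256.90.
Month 4: interest £185.74; balance after payment £11,052.63.
Month 5: interest £182.37; balance after payment £10,845.00.
Month 6: interest £178.94; balance after payment £10,633.95.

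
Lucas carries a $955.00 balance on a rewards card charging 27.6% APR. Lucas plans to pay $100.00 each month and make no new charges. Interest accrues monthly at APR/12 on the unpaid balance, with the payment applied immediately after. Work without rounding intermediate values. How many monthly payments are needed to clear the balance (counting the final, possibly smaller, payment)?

11 months

Monthly rate r = 27.6%/12 = 2.3% = 0.023.
Recurrence: B ← B·(1+r) − $100.00.
Month 1: interest $21.96; balance after payment $876.97.
Month 2: interest $20.17; balance after payment $797.14.
Closed form: n = −ln(1 − rB₀/P)/ln(1+r) = −ln(0.78035)/ln(1.023) ≈ 10.907, so the balance reaches zero during payment 11.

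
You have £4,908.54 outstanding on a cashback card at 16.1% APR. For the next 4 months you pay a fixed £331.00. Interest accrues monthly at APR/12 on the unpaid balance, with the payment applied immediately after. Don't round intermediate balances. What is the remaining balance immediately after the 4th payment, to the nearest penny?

£3,826.43

Monthly rate r = 16.1%/12 = 1.34167% = 0.0134167.
Each month: B ← B·(1+r) − £331.00.
Month 1: interest £65.86; balance after payment £4,643.40.
Month 2: interest £62.30; balance after payment £4,374.70.
Month 3: interest £58.69; balance after payment £4,102.39.
Month 4: interest £55.04; balance after payment £3,826.43.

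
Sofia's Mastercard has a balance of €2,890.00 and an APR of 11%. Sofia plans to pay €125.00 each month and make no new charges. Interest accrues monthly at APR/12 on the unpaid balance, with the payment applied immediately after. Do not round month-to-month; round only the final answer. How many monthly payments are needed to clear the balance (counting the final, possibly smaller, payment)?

Monthly rate r = 11%/12 = 0.916667% = 0.00916667.
Recurrence: B ← B·(1+r) − €125.00.
Month 1: interest €26.49; balance after payment €2,791.49.
Month 2: interest €25.59; balance after payment €2,692.08.
Closed form: n = −ln(1 − rB₀/P)/ln(1+r) = −ln(0.78807)/ln(1.00917) ≈ 26.101, so the balance reaches zero during payment 27.

27 payments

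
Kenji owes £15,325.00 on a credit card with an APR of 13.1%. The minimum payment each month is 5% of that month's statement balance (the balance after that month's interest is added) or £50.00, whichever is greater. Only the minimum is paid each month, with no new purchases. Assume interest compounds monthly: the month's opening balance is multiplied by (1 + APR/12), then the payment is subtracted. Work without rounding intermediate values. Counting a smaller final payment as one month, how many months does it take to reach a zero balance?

91 months

Monthly rate r = 13.1%/12 = 1.09167% = 0.0109167.
While 5% of the post-interest balance exceeds £50.00, each month B ← (B·(1+r))·(1 − 0.05), i.e. B shrinks by the factor (1+r)·0.95 = 0.96037.
This holds for months 1–68. Entering month 69 the balance is £980.05; 5% of the post-interest balance is now below £50.00, so the flat £50.00 minimum applies from here.
From month 69 a fixed £50.00 at rate r clears £980.05 in 23 more payments. Total: 68 + 23 = 91 months.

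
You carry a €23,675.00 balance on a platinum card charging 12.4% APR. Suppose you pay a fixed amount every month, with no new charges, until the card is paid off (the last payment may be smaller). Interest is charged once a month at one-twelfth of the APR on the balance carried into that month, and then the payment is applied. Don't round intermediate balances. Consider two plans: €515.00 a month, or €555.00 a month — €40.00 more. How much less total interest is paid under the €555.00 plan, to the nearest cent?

Monthly rate r = 12.4%/12 = 1.03333% = 0.0103333.
At €515.00/mo: n = ⌈−ln(1 − rB₀/P)/ln(1+r)⌉ = 63 payments (last €353.22); total interest = total paid − €23,675.00 = €8,608.22.
At €555.00/mo: 57 payments (last €299.97); total interest €7,704.97.
Interest saved = €8,608.22 − €7,704.97 = €903.25.

€903.25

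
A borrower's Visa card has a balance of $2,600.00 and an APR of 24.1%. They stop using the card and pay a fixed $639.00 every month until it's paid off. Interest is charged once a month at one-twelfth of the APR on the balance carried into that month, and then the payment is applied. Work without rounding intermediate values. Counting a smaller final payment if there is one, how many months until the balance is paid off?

5 payments

Monthly rate r = 24.1%/12 = 2.00833% = 0.0200833.
Recurrence: B ← B·(1+r) − $639.00.
Month 1: interest $52.22; balance after payment $2,013.22.
Month 2: interest $40.43; balance after payment $1,414.65.
Month 3: interest $28.41; balance after payment $804.06.
Month 4: interest $16.15; balance after payment $181.21.
Month 5: interest $3.64; balance after payment $0.00.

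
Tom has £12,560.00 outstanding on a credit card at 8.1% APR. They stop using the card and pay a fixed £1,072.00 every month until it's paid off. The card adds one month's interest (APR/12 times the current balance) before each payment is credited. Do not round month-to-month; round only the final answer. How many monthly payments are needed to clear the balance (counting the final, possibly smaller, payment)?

13 months

Monthly rate r = 8.1%/12 = 0.675% = 0.00675.
Recurrence: B ← B·(1+r) − £1,072.00.
Month 1: interest £84.78; balance after payment £11,572.78.
Month 2: interest £78.12; balance after payment £10,578.90.
Closed form: n = −ln(1 − rB₀/P)/ln(1+r) = −ln(0.92091)/ln(1.00675) ≈ 12.247, so the balance reaches zero during payment 13.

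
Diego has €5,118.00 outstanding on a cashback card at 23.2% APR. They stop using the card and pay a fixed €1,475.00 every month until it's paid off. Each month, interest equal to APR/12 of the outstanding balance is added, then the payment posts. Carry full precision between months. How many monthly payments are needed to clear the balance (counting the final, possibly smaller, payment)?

Monthly rate r = 23.2%/12 = 1.93333% = 0.0193333.
Recurrence: B ← B·(1+r) − €1,475.00.
Month 1: interest €98.95; balance after payment €3,741.95.
Month 2: interest €72.34; balance after payment €2,339.29.
Month 3: interest €45.23; balance after payment €909.52.
Month 4: interest €17.58; balance after payment €0.00.

4 payments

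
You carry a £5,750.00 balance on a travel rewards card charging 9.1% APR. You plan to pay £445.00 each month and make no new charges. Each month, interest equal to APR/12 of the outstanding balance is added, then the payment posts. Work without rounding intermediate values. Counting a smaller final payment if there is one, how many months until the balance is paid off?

14 months

Monthly rate r = 9.1%/12 = 0.758333% = 0.00758333.
Recurrence: B ← B·(1+r) − £445.00.
Month 1: interest £43.60; balance after payment £5,348.60.
Month 2: interest £40.56; balance after payment £4,944.16.
Closed form: n = −ln(1 − rB₀/P)/ln(1+r) = −ln(0.90201)/ln(1.00758) ≈ 13.651, so the balance reaches zero during payment 14.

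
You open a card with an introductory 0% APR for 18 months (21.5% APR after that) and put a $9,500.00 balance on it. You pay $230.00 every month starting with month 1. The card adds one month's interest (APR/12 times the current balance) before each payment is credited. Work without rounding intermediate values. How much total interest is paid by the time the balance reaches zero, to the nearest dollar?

Promo months 1–18 at r₀ = 0%/12 = 0; months 19+ at r₁ = 21.5%/12 = 0.0179167.
After month 18 (no interest yet): B = $9,500.00 − 18·$230.00 = $5,360.00.
Then at r₁ with $230.00/mo: n₂ = −ln(1 − r₁·B/P)/ln(1+r₁) ≈ 30.44 → 31 more payments.
Total paid = 48·$230.00 + $100.84 = $11,140.84; interest = $11,140.84 − $9,500.00 = $1,640.84.

$1,641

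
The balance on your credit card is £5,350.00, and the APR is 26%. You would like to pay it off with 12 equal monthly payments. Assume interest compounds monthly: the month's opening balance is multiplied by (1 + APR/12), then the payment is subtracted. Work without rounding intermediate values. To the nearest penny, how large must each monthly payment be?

Monthly rate r = 26%/12 = 2.16667% = 0.0216667.
Level-payment amortization: P = B₀·r / (1 − (1+r)^(−n)) = 5350.00·0.0216667 / (1 − 1.02167^(−12)).
Denominator 1 − (1+r)^(−12) = 0.226804513.
P = 115.917 / 0.226804513 ≈ 511.09.

£511.09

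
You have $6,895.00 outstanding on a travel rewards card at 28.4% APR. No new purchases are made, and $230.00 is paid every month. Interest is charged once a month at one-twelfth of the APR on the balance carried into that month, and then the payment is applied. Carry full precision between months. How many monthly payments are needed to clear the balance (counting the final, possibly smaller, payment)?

Monthly rate r = 28.4%/12 = 2.36667% = 0.0236667.
Recurrence: B ← B·(1+r) − $230.00.
Month 1: interest $163.18; balance after payment $6,828.18.
Month 2: interest $161.60; balance after payment $6,759.78.
Closed form: n = −ln(1 − rB₀/P)/ln(1+r) = −ln(0.29051)/ln(1.02367) ≈ 52.845, so the balance reaches zero during payment 53.

53 payments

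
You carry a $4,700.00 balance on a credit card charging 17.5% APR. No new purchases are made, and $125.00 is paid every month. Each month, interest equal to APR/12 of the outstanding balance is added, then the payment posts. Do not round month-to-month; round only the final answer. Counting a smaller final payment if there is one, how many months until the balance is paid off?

Monthly rate r = 17.5%/12 = 1.45833% = 0.0145833.
Recurrence: B ← B·(1+r) − $125.00.
Month 1: interest $68.54; balance after payment $4,643.54.
Month 2: interest $67.72; balance after payment $4,586.26.
Closed form: n = −ln(1 − rB₀/P)/ln(1+r) = −ln(0.45167)/ln(1.01458) ≈ 54.898, so the balance reaches zero during payment 55.

55 payments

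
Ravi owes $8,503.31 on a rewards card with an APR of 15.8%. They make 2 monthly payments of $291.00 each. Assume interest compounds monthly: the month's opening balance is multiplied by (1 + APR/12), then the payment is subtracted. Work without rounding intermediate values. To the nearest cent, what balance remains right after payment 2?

$8,142.87

Monthly rate r = 15.8%/12 = 1.31667% = 0.0131667.
Each month: B ← B·(1+r) − $291.00.
Month 1: interest $111.96; balance after payment $8,324.27.
Month 2: interest $109.60; balance after payment $8,142.87.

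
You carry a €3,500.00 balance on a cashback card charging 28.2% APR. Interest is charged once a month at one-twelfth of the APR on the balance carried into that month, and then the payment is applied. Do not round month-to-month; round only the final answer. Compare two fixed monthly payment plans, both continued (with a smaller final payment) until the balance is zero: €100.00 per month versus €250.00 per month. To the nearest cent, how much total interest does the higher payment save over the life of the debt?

€3,148.28

Monthly rate r = 28.2%/12 = 2.35% = 0.0235.
At €100.00/mo: n = ⌈−ln(1 − rB₀/P)/ln(1+r)⌉ = 75 payments (last €42.92); total interest = total paid − €3,500.00 = €3,942.92.
At €250.00/mo: 18 payments (last €44.64); total interest €794.64.
Interest saved = €3,942.92 − €794.64 = €3,148.28.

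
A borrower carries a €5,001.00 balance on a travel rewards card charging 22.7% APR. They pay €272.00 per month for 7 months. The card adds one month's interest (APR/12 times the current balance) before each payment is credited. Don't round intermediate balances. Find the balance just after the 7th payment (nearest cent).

Monthly rate r = 22.7%/12 = 1.89167% = 0.0189167.
Each month: B ← B·(1+r) − €272.00.
Month 1: interest €94.60; balance after payment €4,823.60.
Month 2: interest €91.25; balance after payment €4,642.85.
Month 3: interest €87.83; balance after payment €4,458.68.
Month 4: interest €84.34; balance after payment €4,271.02.
Month 5: interest €80.79; balance after payment €4,079.81.
Month 6: interest €77.18; balance after payment €3,884.99.
Month 7: interest €73.49; balance after payment €3,686.48.

€3,686.48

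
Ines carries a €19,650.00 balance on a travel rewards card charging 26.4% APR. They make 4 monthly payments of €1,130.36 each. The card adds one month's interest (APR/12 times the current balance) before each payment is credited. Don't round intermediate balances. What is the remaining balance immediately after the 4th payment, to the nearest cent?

€16,764.26

Monthly rate r = 26.4%/12 = 2.2% = 0.022.
Each month: B ← B·(1+r) − €1,130.36.
Month 1: interest €432.30; balance after payment €18,951.94.
Month 2: interest €416.94; balance after payment €18,238.52.
Month 3: interest €401.25; balance after payment €17,509.41.
Month 4: interest €385.21; balance after payment €16,764.26.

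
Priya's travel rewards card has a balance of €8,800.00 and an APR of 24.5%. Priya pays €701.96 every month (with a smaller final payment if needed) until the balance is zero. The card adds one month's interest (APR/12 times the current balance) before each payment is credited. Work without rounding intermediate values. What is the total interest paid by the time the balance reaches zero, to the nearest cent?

€1,469.92

Monthly rate r = 24.5%/12 = 2.04167% = 0.0204167.
Payoff takes n = ⌈−ln(1 − rB₀/P)/ln(1+r)⌉ = ⌈14.628⌉ = 15 payments; the last is €442.48.
Total paid = 14·€701.96 + €442.48 = €10,269.92.
Total interest = total paid − principal = €10,269.92 − €8,800.00 = €1,469.92.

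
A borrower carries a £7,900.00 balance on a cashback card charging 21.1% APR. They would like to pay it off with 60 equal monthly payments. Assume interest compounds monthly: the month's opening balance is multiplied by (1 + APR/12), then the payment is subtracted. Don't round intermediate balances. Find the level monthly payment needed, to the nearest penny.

£214.17

Monthly rate r = 21.1%/12 = 1.75833% = 0.0175833.
Level-payment amortization: P = B₀·r / (1 − (1+r)^(−n)) = 7900.00·0.0175833 / (1 − 1.01758^(−60)).
Denominator 1 − (1+r)^(−60) = 0.648600703.
P = 138.908 / 0.648600703 ≈ 214.17.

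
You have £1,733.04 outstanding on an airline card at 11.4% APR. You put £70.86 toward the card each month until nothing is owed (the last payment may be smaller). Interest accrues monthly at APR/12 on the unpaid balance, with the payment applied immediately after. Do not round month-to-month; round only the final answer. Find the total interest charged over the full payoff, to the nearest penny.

Monthly rate r = 11.4%/12 = 0.95% = 0.0095.
Payoff takes n = ⌈−ln(1 − rB₀/P)/ln(1+r)⌉ = ⌈27.965⌉ = 28 payments; the last is £68.39.
Total paid = 27·£70.86 + £68.39 = £1,981.61.
Total interest = total paid − principal = £1,981.61 − £1,733.04 = £248.57.

£248.57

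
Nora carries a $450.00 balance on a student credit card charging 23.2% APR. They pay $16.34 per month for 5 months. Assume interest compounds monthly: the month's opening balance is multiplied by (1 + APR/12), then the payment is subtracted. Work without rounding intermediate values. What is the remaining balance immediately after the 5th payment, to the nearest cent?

$410.29

Monthly rate r = 23.2%/12 = 1.93333% = 0.0193333.
Each month: B ← B·(1+r) − $16.34.
Month 1: interest $8.70; balance after payment $442.36.
Month 2: interest $8.55; balance after payment $434.57.
Month 3: interest $8.40; balance after payment $426.63.
Month 4: interest $8.25; balance after payment $418.54.
Month 5: interest $8.09; balance after payment $410.29.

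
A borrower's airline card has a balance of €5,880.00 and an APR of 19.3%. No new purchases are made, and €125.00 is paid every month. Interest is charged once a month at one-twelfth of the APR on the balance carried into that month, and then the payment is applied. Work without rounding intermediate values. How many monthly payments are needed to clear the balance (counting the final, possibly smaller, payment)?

Monthly rate r = 19.3%/12 = 1.60833% = 0.0160833.
Recurrence: B ← B·(1+r) − €125.00.
Month 1: interest €94.57; balance after payment €5,849.57.
Month 2: interest €94.08; balance after payment €5,818.65.
Closed form: n = −ln(1 − rB₀/P)/ln(1+r) = −ln(0.24344)/ln(1.01608) ≈ 88.552, so the balance reaches zero during payment 89.

89 months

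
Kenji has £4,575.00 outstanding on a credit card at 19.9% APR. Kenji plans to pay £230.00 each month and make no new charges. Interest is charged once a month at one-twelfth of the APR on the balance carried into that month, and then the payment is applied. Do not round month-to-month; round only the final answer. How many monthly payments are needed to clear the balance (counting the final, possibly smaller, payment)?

25 months

Monthly rate r = 19.9%/12 = 1.65833% = 0.0165833.
Recurrence: B ← B·(1+r) − £230.00.
Month 1: interest £75.87; balance after payment £4,420.87.
Month 2: interest £73.31; balance after payment £4,264.18.
Closed form: n = −ln(1 − rB₀/P)/ln(1+r) = −ln(0.67014)/ln(1.01658) ≈ 24.337, so the balance reaches zero during payment 25.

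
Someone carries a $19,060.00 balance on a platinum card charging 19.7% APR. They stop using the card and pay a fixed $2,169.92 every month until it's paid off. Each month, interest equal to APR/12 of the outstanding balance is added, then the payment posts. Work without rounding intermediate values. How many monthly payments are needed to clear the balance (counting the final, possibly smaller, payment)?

Monthly rate r = 19.7%/12 = 1.64167% = 0.0164167.
Recurrence: B ← B·(1+r) − $2,169.92.
Month 1: interest $312.90; balance after payment $17,202.98.
Month 2: interest $282.42; balance after payment $15,315.48.
Closed form: n = −ln(1 − rB₀/P)/ln(1+r) = −ln(0.8558)/ln(1.01642) ≈ 9.563, so the balance reaches zero during payment 10.

10 payments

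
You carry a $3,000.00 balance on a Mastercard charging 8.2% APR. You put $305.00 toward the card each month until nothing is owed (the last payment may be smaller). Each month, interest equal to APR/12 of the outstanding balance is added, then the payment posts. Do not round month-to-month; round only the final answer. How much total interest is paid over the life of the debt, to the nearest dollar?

Monthly rate r = 8.2%/12 = 0.683333% = 0.00683333.
Payoff takes n = ⌈−ln(1 − rB₀/P)/ln(1+r)⌉ = ⌈10.217⌉ = 11 payments; the last is $66.35.
Total paid = 10·$305.00 + $66.35 = $3,116.35.
Total interest = total paid − principal = $3,116.35 − $3,000.00 = $116.35.

$116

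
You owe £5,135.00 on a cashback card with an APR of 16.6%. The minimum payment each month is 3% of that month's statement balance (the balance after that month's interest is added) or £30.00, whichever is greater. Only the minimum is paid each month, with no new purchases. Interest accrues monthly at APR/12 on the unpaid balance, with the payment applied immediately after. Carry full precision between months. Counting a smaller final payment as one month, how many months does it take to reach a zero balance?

Monthly rate r = 16.6%/12 = 1.38333% = 0.0138333.
While 3% of the post-interest balance exceeds £30.00, each month B ← (B·(1+r))·(1 − 0.03), i.e. B shrinks by the factor (1+r)·0.97 = 0.98342.
This holds for months 1–99. Entering month 100 the balance is £980.92; 3% of the post-interest balance is now below £30.00, so the flat £30.00 minimum applies from here.
From month 100 a fixed £30.00 at rate r clears £980.92 in 44 more payments. Total: 99 + 44 = 143 months.

143 months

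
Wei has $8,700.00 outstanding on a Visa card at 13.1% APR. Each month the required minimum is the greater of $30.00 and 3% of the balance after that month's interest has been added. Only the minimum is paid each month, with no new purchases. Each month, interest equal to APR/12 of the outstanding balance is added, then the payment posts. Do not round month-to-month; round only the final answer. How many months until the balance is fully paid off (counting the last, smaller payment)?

153 months

Monthly rate r = 13.1%/12 = 1.09167% = 0.0109167.
While 3% of the post-interest balance exceeds $30.00, each month B ← (B·(1+r))·(1 − 0.03), i.e. B shrinks by the factor (1+r)·0.97 = 0.98059.
This holds for months 1–111. Entering month 112 the balance is $987.61; 3% of the post-interest balance is now below $30.00, so the flat $30.00 minimum applies from here.
From month 112 a fixed $30.00 at rate r clears $987.61 in 42 more payments. Total: 111 + 42 = 153 months.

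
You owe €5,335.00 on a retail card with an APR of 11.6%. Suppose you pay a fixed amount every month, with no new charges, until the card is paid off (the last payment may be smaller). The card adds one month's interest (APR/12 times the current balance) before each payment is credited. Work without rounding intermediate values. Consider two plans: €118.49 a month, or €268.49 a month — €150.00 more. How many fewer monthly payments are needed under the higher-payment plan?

Monthly rate r = 11.6%/12 = 0.966667% = 0.00966667.
At €118.49/mo: n = ⌈−ln(1 − rB₀/P)/ln(1+r)⌉ = 60 payments (last €46.46); total interest = total paid − €5,335.00 = €1,702.37.
At €268.49/mo: 23 payments (last €46.16); total interest €617.94.
Payments saved = 60 − 23 = 37.

37 fewer payments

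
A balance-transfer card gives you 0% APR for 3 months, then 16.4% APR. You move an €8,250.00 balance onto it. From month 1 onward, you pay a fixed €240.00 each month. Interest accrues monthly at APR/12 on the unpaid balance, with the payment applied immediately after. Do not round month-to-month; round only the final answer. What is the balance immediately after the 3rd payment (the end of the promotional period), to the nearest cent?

€7,530.00

Promo months 1–3 at r₀ = 0%/12 = 0; months 4+ at r₁ = 16.4%/12 = 0.0136667.
After month 3 (no interest yet): B = €8,250.00 − 3·€240.00 = €7,530.00.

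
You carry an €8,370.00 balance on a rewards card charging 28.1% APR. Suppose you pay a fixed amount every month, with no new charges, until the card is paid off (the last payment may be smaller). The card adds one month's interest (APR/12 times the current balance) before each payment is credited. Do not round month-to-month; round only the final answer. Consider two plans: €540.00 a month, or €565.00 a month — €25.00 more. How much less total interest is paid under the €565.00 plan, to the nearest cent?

€120.70

Monthly rate r = 28.1%/12 = 2.34167% = 0.0234167.
At €540.00/mo: n = ⌈−ln(1 − rB₀/P)/ln(1+r)⌉ = 20 payments (last €261.28); total interest = total paid − €8,370.00 = €2,151.28.
At €565.00/mo: 19 payments (last €230.58); total interest €2,030.58.
Interest saved = €2,151.28 − €2,030.58 = €120.70.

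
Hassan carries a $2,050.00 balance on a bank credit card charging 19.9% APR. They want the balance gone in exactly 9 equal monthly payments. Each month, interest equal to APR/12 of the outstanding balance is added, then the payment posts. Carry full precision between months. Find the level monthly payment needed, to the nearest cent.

Monthly rate r = 19.9%/12 = 1.65833% = 0.0165833.
Level-payment amortization: P = B₀·r / (1 − (1+r)^(−n)) = 2050.00·0.0165833 / (1 − 1.01658^(−9)).
Denominator 1 − (1+r)^(−9) = 0.137591293.
P = 33.9958 / 0.137591293 ≈ 247.08.

$247.08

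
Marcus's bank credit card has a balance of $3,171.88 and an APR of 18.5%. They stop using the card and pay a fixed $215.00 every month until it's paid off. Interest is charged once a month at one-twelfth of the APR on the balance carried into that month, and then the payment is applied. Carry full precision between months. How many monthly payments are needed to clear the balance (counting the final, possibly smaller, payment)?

17 payments

Monthly rate r = 18.5%/12 = 1.54167% = 0.0154167.
Recurrence: B ← B·(1+r) − $215.00.
Month 1: interest $48.90; balance after payment $3,005.78.
Month 2: interest $46.34; balance after payment $2,837.12.
Closed form: n = −ln(1 − rB₀/P)/ln(1+r) = −ln(0.77256)/ln(1.01542) ≈ 16.867, so the balance reaches zero during payment 17.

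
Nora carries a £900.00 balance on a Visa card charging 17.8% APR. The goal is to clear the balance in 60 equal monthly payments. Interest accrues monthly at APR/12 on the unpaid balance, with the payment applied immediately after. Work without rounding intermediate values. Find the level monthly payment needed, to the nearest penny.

Monthly rate r = 17.8%/12 = 1.48333% = 0.0148333.
Level-payment amortization: P = B₀·r / (1 − (1+r)^(−n)) = 900.00·0.0148333 / (1 − 1.01483^(−60)).
Denominator 1 − (1+r)^(−60) = 0.586651297.
P = 13.35 / 0.586651297 ≈ 22.76.

£22.76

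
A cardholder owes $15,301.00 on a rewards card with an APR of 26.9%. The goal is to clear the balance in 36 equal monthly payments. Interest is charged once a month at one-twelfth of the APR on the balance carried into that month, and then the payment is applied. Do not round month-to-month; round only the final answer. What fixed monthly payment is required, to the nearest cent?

$623.85

Monthly rate r = 26.9%/12 = 2.24167% = 0.0224167.
Level-payment amortization: P = B₀·r / (1 − (1+r)^(−n)) = 15301.00·0.0224167 / (1 − 1.02242^(−36)).
Denominator 1 − (1+r)^(−36) = 0.549811015.
P = 342.997 / 0.549811015 ≈ 623.85.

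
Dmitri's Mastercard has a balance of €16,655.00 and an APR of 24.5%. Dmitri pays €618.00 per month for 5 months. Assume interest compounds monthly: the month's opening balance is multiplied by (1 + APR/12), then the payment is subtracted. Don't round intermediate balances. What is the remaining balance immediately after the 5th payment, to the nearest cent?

Monthly rate r = 24.5%/12 = 2.04167% = 0.0204167.
Each month: B ← B·(1+r) − €618.00.
Month 1: interest €340.04; balance after payment €16,377.04.
Month 2: interest €334.36; balance after payment €16,093.40.
Month 3: interest €328.57; balance after payment €15,803.98.
Month 4: interest €322.66; balance after payment €15,508.64.
Month 5: interest €316.63; balance after payment €15,207.28.

€15,207.28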